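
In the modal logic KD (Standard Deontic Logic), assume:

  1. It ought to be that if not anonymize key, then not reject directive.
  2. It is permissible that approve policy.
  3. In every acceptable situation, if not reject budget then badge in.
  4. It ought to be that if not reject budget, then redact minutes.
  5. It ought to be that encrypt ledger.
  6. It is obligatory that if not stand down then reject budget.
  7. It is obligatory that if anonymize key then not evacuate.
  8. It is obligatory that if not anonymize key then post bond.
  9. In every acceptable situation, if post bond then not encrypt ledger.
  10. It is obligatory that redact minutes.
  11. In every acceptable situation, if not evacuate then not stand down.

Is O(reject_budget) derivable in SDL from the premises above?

Yes

Premise 5 gives O(encrypt_ledger).
The contrapositive of premise 9 (O(post_bond → ¬encrypt_ledger)) is O(encrypt_ledger → ¬post_bond), and O(encrypt_ledger) is already established, so O(¬post_bond).
The contrapositive of premise 8 (O(¬anonymize_key → post_bond)) is O(¬post_bond → anonymize_key), and O(¬post_bond) is already established, so O(anonymize_key).
Premise 7 is O(anonymize_key → ¬evacuate); since O(anonymize_key), deontic closure gives O(¬evacuate).
Premise 11 is O(¬evacuate → ¬stand_down); since O(¬evacuate), deontic closure gives O(¬stand_down).
From O(¬stand_down) and premise 6, O(¬stand_down → reject_budget), we obtain O(reject_budget).
Premises 1, 2, 3, 4, 10 do not contribute to this derivation.
So O(reject_budget) follows.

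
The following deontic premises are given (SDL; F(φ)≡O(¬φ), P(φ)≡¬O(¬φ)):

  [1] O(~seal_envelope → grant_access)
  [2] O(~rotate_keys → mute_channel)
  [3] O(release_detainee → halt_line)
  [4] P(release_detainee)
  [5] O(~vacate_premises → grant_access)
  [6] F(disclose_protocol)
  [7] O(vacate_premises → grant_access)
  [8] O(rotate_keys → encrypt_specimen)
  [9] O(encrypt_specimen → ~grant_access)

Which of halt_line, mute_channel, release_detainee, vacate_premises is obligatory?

mute_channel

By case analysis on ~vacate_premises: premise 5 gives O(~vacate_premises → grant_access) and premise 7 gives O(vacate_premises → grant_access), so O(grant_access) either way.
The contrapositive of premise 9 (O(encrypt_specimen → ~grant_access)) is O(grant_access → ~encrypt_specimen), and O(grant_access) is already established, so O(~encrypt_specimen).
Premise 8, O(rotate_keys → encrypt_specimen), contraposes to O(~encrypt_specimen → ~rotate_keys); with O(~encrypt_specimen) we get O(~rotate_keys).
Applying K to premise 2 (O(~rotate_keys → mute_channel)) and O(~rotate_keys) yields O(mute_channel).
So O(mute_channel) holds — mute_channel is obligatory. None of the other listed options is made obligatory by any chain of premises.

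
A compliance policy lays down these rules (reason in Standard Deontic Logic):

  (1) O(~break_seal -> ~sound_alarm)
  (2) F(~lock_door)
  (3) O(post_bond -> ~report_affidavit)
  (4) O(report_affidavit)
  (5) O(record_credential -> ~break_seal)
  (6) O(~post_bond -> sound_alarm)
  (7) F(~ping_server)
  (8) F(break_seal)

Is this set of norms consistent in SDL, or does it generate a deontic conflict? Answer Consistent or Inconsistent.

Inconsistent

Premise 8, F(break_seal), is equivalent to O(~break_seal).
Premise 1 is O(~break_seal -> ~sound_alarm); since O(~break_seal), deontic closure gives O(~sound_alarm).
Premise 6, O(~post_bond -> sound_alarm), contraposes to O(~sound_alarm -> post_bond); with O(~sound_alarm) we get O(post_bond).
With premise 3, O(post_bond -> ~report_affidavit), the K-axiom yields O(~report_affidavit).
Yet premise 4 states O(report_affidavit).
We now have both O(~report_affidavit) and O(report_affidavit) — report_affidavit is simultaneously obligatory and forbidden, violating the D-axiom.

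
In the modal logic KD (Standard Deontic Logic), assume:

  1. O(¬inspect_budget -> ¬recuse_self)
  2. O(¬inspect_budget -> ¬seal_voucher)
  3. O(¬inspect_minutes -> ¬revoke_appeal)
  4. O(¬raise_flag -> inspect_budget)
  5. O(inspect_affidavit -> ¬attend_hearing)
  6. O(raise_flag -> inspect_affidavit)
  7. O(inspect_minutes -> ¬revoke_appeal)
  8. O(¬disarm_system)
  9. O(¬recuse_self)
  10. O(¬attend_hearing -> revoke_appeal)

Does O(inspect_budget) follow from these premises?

Yes

Premises 3 and 7 cover both cases: O(¬inspect_minutes -> ¬revoke_appeal) and O(inspect_minutes -> ¬revoke_appeal). Since ¬inspect_minutes ∨ inspect_minutes is a tautology, O(¬revoke_appeal) follows.
Premise 10 is O(¬attend_hearing -> revoke_appeal); contrapositively O(¬revoke_appeal -> attend_hearing). Since O(¬revoke_appeal) holds, K gives O(attend_hearing).
Premise 5 is O(inspect_affidavit -> ¬attend_hearing); contrapositively O(attend_hearing -> ¬inspect_affidavit). Since O(attend_hearing) holds, K gives O(¬inspect_affidavit).
Premise 6, O(raise_flag -> inspect_affidavit), contraposes to O(¬inspect_affidavit -> ¬raise_flag); with O(¬inspect_affidavit) we get O(¬raise_flag).
From O(¬raise_flag) and premise 4, O(¬raise_flag -> inspect_budget), we obtain O(inspect_budget).
Premises 1, 2, 8, 9 do not contribute to this derivation.
So O(inspect_budget) follows.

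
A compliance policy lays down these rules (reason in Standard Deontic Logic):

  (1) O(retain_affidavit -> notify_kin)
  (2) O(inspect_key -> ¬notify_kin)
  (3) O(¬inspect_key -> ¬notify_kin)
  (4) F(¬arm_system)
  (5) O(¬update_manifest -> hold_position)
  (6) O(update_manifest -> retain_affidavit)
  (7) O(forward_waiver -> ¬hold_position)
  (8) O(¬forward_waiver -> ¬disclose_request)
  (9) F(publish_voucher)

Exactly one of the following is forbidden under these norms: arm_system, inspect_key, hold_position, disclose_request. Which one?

disclose_request

Premises 2 and 3 cover both cases: O(inspect_key -> ¬notify_kin) and O(¬inspect_key -> ¬notify_kin). Since inspect_key ∨ ¬inspect_key is a tautology, O(¬notify_kin) follows.
The contrapositive of premise 1 (O(retain_affidavit -> notify_kin)) is O(¬notify_kin -> ¬retain_affidavit), and O(¬notify_kin) is already established, so O(¬retain_affidavit).
The contrapositive of premise 6 (O(update_manifest -> retain_affidavit)) is O(¬retain_affidavit -> ¬update_manifest), and O(¬retain_affidavit) is already established, so O(¬update_manifest).
From O(¬update_manifest) and premise 5, O(¬update_manifest -> hold_position), we obtain O(hold_position).
Premise 7, O(forward_waiver -> ¬hold_position), contraposes to O(hold_position -> ¬forward_waiver); with O(hold_position) we get O(¬forward_waiver).
Applying K to premise 8 (O(¬forward_waiver -> ¬disclose_request)) and O(¬forward_waiver) yields O(¬disclose_request).
So O(¬disclose_request) holds, i.e. disclose_request is forbidden. None of the other listed options is forbidden under the premises.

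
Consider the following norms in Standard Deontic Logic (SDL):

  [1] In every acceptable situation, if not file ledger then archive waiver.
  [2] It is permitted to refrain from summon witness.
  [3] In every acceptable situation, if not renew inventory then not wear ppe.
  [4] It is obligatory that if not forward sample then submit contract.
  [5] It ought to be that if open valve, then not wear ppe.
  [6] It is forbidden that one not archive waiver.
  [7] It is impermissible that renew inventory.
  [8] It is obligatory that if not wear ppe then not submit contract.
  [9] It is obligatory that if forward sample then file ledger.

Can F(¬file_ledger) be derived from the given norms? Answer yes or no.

Premise 7, F(renew_inventory), is equivalent to O(¬renew_inventory).
Applying K to premise 3 (O(¬renew_inventory → ¬wear_ppe)) and O(¬renew_inventory) yields O(¬wear_ppe).
Premise 8 is O(¬wear_ppe → ¬submit_contract); since O(¬wear_ppe), deontic closure gives O(¬submit_contract).
Premise 4, O(¬forward_sample → submit_contract), contraposes to O(¬submit_contract → forward_sample); with O(¬submit_contract) we get O(forward_sample).
Applying K to premise 9 (O(forward_sample → file_ledger)) and O(forward_sample) yields O(file_ledger).
Premises 1, 2, 5, 6 do not contribute to this derivation.
So O(file_ledger) holds, i.e. F(¬file_ledger). The claim follows.

Yes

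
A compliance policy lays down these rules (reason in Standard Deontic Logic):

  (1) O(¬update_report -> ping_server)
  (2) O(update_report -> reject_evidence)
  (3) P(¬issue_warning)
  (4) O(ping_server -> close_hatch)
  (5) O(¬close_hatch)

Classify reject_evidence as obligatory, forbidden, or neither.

Obligatory

Premise 5 gives O(¬close_hatch).
Premise 4, O(ping_server -> close_hatch), contraposes to O(¬close_hatch -> ¬ping_server); with O(¬close_hatch) we get O(¬ping_server).
Premise 1 is O(¬update_report -> ping_server); contrapositively O(¬ping_server -> update_report). Since O(¬ping_server) holds, K gives O(update_report).
From O(update_report) and premise 2, O(update_report -> reject_evidence), we obtain O(reject_evidence).
Premise 3 does not contribute to this derivation.
Hence reject_evidence is obligatory.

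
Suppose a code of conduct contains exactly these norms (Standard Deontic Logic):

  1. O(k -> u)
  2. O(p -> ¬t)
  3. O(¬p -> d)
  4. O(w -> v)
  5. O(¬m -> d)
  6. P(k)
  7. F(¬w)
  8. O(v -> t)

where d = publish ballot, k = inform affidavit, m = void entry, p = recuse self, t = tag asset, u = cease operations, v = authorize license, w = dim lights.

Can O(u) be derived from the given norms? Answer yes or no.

No

Premise 1 is O(k -> u), but O(k) is not derivable from the premises (the permission P(k) asserts only ¬O(¬k), not O(k)), so it does not yield O(u).
No other premise forces O(u). An ideal world satisfying every premise can still have u false, so O(u) is not derivable.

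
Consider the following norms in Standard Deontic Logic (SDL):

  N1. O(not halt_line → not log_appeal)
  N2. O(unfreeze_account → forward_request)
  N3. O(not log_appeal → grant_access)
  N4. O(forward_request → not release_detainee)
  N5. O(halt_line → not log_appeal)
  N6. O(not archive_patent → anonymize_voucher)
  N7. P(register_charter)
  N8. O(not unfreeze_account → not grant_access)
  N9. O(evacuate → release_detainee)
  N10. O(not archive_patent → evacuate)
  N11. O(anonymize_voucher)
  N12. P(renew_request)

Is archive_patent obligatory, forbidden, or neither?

Premises 1 and 5 are O(not halt_line → not log_appeal) and O(halt_line → not log_appeal); every ideal world satisfies not halt_line or halt_line, so in either case not log_appeal holds — hence O(not log_appeal).
From O(not log_appeal) and premise 3, O(not log_appeal → grant_access), we obtain O(grant_access).
Premise 8 is O(not unfreeze_account → not grant_access); contrapositively O(grant_access → unfreeze_account). Since O(grant_access) holds, K gives O(unfreeze_account).
Premise 2 is O(unfreeze_account → forward_request); since O(unfreeze_account), deontic closure gives O(forward_request).
Premise 4 is O(forward_request → not release_detainee); since O(forward_request), deontic closure gives O(not release_detainee).
Premise 9 is O(evacuate → release_detainee); contrapositively O(not release_detainee → not evacuate). Since O(not release_detainee) holds, K gives O(not evacuate).
Premise 10 is O(not archive_patent → evacuate); contrapositively O(not evacuate → archive_patent). Since O(not evacuate) holds, K gives O(archive_patent).
Premises 6, 7, 11, 12 do not contribute to this derivation.
Hence archive_patent is obligatory.

Obligatory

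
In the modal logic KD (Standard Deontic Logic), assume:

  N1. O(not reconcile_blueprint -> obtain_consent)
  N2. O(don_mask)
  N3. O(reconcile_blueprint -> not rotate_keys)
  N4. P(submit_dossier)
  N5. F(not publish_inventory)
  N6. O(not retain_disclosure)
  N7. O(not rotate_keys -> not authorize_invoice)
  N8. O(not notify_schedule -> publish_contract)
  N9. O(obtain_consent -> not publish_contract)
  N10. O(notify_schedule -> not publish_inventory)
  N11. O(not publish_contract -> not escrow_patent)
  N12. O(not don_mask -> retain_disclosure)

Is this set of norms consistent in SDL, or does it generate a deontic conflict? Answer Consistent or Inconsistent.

Consistent

Premise 12 is O(not don_mask -> retain_disclosure), but O(not don_mask) is not derivable from the premises, so it does not yield O(retain_disclosure).
So O(retain_disclosure) is not derivable, and the apparent clash with O(not retain_disclosure) does not arise.
A world satisfying every obligation exists (e.g. authorize_invoice=false, don_mask=true, escrow_patent=false, notify_schedule=false, obtain_consent=false, publish_contract=true, publish_inventory=true, reconcile_blueprint=true, retain_disclosure=false, rotate_keys=false, submit_dossier=false); no atom is both obligatory and forbidden, so the set is consistent.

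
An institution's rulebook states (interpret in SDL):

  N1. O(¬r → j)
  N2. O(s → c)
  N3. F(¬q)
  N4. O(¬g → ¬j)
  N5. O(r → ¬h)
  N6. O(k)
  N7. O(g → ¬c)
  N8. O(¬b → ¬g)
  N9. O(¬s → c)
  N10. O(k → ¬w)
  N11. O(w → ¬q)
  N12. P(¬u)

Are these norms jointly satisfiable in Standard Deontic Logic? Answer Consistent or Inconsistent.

Premise 11 is O(w → ¬q), but O(w) is not derivable from the premises, so it does not yield O(¬q).
So O(¬q) is not derivable, and the apparent clash with O(q) does not arise.
A world satisfying every obligation exists (e.g. b=false, c=true, g=false, h=false, j=false, k=true, q=true, r=true, s=false, u=false, w=false); no atom is both obligatory and forbidden, so the set is consistent.

Consistent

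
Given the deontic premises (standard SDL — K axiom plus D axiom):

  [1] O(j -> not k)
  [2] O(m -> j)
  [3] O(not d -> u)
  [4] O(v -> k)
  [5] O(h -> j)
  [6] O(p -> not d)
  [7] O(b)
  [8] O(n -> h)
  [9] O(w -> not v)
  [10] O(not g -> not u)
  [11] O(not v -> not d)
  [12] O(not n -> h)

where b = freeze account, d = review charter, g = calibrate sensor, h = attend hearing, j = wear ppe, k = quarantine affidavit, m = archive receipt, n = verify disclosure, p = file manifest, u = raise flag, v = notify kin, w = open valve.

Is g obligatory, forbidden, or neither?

Obligatory

Premises 12 and 8 are O(not n -> h) and O(n -> h); every ideal world satisfies not n or n, so in either case h holds — hence O(h).
Applying K to premise 5 (O(h -> j)) and O(h) yields O(j).
With premise 1, O(j -> not k), the K-axiom yields O(not k).
Premise 4 is O(v -> k); contrapositively O(not k -> not v). Since O(not k) holds, K gives O(not v).
From O(not v) and premise 11, O(not v -> not d), we obtain O(not d).
Premise 3 is O(not d -> u); since O(not d), deontic closure gives O(u).
Premise 10 is O(not g -> not u); contrapositively O(u -> g). Since O(u) holds, K gives O(g).
Premises 2, 6, 7, 9 do not contribute to this derivation.
Hence g is obligatory.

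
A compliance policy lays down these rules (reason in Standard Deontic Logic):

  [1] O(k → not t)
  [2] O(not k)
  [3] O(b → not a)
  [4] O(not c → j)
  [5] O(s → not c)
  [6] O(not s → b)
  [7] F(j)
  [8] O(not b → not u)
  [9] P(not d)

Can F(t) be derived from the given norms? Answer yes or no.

No

Premise 1 is O(k → not t), but O(k) is not derivable from the premises, so it does not yield O(not t).
No other premise forces O(not t). An ideal world satisfying every premise can still have t true, so F(t) is not derivable.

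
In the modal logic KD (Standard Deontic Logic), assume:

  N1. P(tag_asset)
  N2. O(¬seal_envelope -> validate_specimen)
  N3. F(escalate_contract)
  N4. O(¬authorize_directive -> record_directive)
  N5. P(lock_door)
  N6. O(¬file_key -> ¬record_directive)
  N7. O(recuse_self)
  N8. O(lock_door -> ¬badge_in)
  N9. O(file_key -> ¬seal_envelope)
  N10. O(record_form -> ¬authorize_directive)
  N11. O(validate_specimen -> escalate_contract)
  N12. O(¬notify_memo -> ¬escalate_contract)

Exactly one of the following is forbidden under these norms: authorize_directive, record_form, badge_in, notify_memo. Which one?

record_form

Premise 3, F(escalate_contract), is equivalent to O(¬escalate_contract).
Premise 11, O(validate_specimen -> escalate_contract), contraposes to O(¬escalate_contract -> ¬validate_specimen); with O(¬escalate_contract) we get O(¬validate_specimen).
The contrapositive of premise 2 (O(¬seal_envelope -> validate_specimen)) is O(¬validate_specimen -> seal_envelope), and O(¬validate_specimen) is already established, so O(seal_envelope).
The contrapositive of premise 9 (O(file_key -> ¬seal_envelope)) is O(seal_envelope -> ¬file_key), and O(seal_envelope) is already established, so O(¬file_key).
Applying K to premise 6 (O(¬file_key -> ¬record_directive)) and O(¬file_key) yields O(¬record_directive).
The contrapositive of premise 4 (O(¬authorize_directive -> record_directive)) is O(¬record_directive -> authorize_directive), and O(¬record_directive) is already established, so O(authorize_directive).
Premise 10, O(record_form -> ¬authorize_directive), contraposes to O(authorize_directive -> ¬record_form); with O(authorize_directive) we get O(¬record_form).
So O(¬record_form) holds, i.e. record_form is forbidden. None of the other listed options is forbidden under the premises.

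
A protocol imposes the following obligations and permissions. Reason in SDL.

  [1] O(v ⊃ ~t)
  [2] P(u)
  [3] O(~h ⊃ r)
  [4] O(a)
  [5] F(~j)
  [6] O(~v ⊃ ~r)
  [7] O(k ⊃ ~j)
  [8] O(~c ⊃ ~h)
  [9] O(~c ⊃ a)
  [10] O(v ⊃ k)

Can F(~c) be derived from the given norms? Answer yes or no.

Yes

Premise 5 is F(~j), i.e. O(j).
Premise 7 is O(k ⊃ ~j); contrapositively O(j ⊃ ~k). Since O(j) holds, K gives O(~k).
The contrapositive of premise 10 (O(v ⊃ k)) is O(~k ⊃ ~v), and O(~k) is already established, so O(~v).
From O(~v) and premise 6, O(~v ⊃ ~r), we obtain O(~r).
Premise 3 is O(~h ⊃ r); contrapositively O(~r ⊃ h). Since O(~r) holds, K gives O(h).
The contrapositive of premise 8 (O(~c ⊃ ~h)) is O(h ⊃ c), and O(h) is already established, so O(c).
Premises 1, 2, 4, 9 do not contribute to this derivation.
So O(c) holds, i.e. F(~c). The claim follows.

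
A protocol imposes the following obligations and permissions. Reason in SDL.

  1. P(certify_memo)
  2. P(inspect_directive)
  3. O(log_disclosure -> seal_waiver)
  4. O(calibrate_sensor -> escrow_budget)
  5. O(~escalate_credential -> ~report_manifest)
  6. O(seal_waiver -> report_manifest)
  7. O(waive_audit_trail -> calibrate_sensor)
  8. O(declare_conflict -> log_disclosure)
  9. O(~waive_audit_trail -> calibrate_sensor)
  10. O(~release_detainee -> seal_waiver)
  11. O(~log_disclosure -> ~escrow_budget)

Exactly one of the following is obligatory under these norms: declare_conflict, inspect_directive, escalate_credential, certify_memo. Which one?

escalate_credential

Premises 7 and 9 are O(waive_audit_trail -> calibrate_sensor) and O(~waive_audit_trail -> calibrate_sensor); every ideal world satisfies waive_audit_trail or ~waive_audit_trail, so in either case calibrate_sensor holds — hence O(calibrate_sensor).
Premise 4 is O(calibrate_sensor -> escrow_budget); since O(calibrate_sensor), deontic closure gives O(escrow_budget).
Premise 11, O(~log_disclosure -> ~escrow_budget), contraposes to O(escrow_budget -> log_disclosure); with O(escrow_budget) we get O(log_disclosure).
From O(log_disclosure) and premise 3, O(log_disclosure -> seal_waiver), we obtain O(seal_waiver).
From O(seal_waiver) and premise 6, O(seal_waiver -> report_manifest), we obtain O(report_manifest).
The contrapositive of premise 5 (O(~escalate_credential -> ~report_manifest)) is O(report_manifest -> escalate_credential), and O(report_manifest) is already established, so O(escalate_credential).
So O(escalate_credential) holds — escalate_credential is obligatory. None of the other listed options is made obligatory by any chain of premises.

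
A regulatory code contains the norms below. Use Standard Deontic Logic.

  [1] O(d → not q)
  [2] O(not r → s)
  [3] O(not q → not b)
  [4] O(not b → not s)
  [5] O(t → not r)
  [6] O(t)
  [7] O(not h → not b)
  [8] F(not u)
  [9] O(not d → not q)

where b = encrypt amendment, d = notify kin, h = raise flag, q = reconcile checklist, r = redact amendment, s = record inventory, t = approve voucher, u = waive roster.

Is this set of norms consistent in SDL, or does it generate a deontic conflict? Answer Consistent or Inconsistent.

By case analysis on d: premise 1 gives O(d → not q) and premise 9 gives O(not d → not q), so O(not q) either way.
Applying K to premise 3 (O(not q → not b)) and O(not q) yields O(not b).
Applying K to premise 4 (O(not b → not s)) and O(not b) yields O(not s).
The contrapositive of premise 2 (O(not r → s)) is O(not s → r), and O(not s) is already established, so O(r).
The contrapositive of premise 5 (O(t → not r)) is O(r → not t), and O(r) is already established, so O(not t).
Yet premise 6 states O(t).
We now have both O(not t) and O(t) — t is simultaneously obligatory and forbidden, violating the D-axiom.

Inconsistent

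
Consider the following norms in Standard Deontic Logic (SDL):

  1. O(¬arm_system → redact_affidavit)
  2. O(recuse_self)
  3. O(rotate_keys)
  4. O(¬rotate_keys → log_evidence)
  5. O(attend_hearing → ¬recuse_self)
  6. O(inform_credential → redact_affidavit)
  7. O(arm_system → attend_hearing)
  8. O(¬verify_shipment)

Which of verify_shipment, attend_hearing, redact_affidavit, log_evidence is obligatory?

Premise 2 states O(recuse_self) outright.
The contrapositive of premise 5 (O(attend_hearing → ¬recuse_self)) is O(recuse_self → ¬attend_hearing), and O(recuse_self) is already established, so O(¬attend_hearing).
The contrapositive of premise 7 (O(arm_system → attend_hearing)) is O(¬attend_hearing → ¬arm_system), and O(¬attend_hearing) is already established, so O(¬arm_system).
With premise 1, O(¬arm_system → redact_affidavit), the K-axiom yields O(redact_affidavit).
So O(redact_affidavit) holds — redact_affidavit is obligatory. None of the other listed options is made obligatory by any chain of premises.

redact_affidavit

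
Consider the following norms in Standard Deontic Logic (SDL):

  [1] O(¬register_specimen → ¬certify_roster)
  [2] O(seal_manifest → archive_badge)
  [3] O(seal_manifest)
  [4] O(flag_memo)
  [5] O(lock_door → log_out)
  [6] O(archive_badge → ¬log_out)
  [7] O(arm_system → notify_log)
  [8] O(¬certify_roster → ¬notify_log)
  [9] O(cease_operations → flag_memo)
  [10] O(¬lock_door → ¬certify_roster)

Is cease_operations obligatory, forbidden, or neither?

Neither

Premise 9 is O(cease_operations → flag_memo); even if O(flag_memo) held, inferring O(cease_operations) would be affirming the consequent — invalid.
No premise or chain of K-axiom applications forces O(cease_operations), and none forces O(¬cease_operations). So cease_operations is neither obligatory nor forbidden under these norms.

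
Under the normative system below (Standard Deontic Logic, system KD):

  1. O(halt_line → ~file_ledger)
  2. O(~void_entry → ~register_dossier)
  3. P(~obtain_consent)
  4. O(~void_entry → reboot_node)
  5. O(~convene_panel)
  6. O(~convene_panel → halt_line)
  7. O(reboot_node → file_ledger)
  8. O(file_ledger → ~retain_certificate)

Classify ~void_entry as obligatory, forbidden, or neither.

From premise 5 we have O(~convene_panel).
Premise 6 is O(~convene_panel → halt_line); since O(~convene_panel), deontic closure gives O(halt_line).
Premise 1 is O(halt_line → ~file_ledger); since O(halt_line), deontic closure gives O(~file_ledger).
Premise 7 is O(reboot_node → file_ledger); contrapositively O(~file_ledger → ~reboot_node). Since O(~file_ledger) holds, K gives O(~reboot_node).
Premise 4 is O(~void_entry → reboot_node); contrapositively O(~reboot_node → void_entry). Since O(~reboot_node) holds, K gives O(void_entry).
Premises 2, 3, 8 do not contribute to this derivation.
Thus O(void_entry), which is F(~void_entry): ~void_entry is forbidden.

Forbidden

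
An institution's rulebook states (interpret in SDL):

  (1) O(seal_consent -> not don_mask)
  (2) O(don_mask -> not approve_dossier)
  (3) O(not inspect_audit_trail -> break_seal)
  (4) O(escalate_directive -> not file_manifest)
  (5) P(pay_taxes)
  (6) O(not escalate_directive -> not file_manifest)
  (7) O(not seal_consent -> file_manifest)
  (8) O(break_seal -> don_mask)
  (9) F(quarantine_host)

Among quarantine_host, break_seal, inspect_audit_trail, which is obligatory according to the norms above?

Premises 4 and 6 are O(escalate_directive -> not file_manifest) and O(not escalate_directive -> not file_manifest); every ideal world satisfies escalate_directive or not escalate_directive, so in either case not file_manifest holds — hence O(not file_manifest).
Premise 7, O(not seal_consent -> file_manifest), contraposes to O(not file_manifest -> seal_consent); with O(not file_manifest) we get O(seal_consent).
With premise 1, O(seal_consent -> not don_mask), the K-axiom yields O(not don_mask).
Premise 8, O(break_seal -> don_mask), contraposes to O(not don_mask -> not break_seal); with O(not don_mask) we get O(not break_seal).
Premise 3, O(not inspect_audit_trail -> break_seal), contraposes to O(not break_seal -> inspect_audit_trail); with O(not break_seal) we get O(inspect_audit_trail).
So O(inspect_audit_trail) holds — inspect_audit_trail is obligatory. None of the other listed options is made obligatory by any chain of premises.

inspect_audit_trail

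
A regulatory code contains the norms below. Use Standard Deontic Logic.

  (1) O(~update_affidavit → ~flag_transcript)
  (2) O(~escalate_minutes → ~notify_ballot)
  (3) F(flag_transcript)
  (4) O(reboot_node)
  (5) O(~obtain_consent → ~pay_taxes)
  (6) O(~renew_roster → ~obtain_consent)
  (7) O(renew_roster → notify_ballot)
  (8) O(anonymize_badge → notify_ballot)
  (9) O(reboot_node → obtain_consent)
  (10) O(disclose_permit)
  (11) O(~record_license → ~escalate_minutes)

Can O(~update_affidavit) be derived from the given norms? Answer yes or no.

Premise 1 is O(~update_affidavit → ~flag_transcript); even if O(~flag_transcript) held, inferring O(~update_affidavit) would be affirming the consequent — invalid.
No other premise forces O(~update_affidavit). An ideal world satisfying every premise can still have ~update_affidavit false, so O(~update_affidavit) is not derivable.

No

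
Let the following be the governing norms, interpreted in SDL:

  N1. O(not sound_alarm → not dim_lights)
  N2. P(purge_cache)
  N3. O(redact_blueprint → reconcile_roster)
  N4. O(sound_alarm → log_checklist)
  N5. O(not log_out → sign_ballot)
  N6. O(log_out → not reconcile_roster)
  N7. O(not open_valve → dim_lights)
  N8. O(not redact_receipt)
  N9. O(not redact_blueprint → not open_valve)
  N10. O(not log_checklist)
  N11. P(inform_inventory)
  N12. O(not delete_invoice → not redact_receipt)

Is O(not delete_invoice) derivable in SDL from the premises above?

Premise 12 is O(not delete_invoice → not redact_receipt); even if O(not redact_receipt) held, inferring O(not delete_invoice) would be affirming the consequent — invalid.
No other premise forces O(not delete_invoice). An ideal world satisfying every premise can still have not delete_invoice false, so O(not delete_invoice) is not derivable.

No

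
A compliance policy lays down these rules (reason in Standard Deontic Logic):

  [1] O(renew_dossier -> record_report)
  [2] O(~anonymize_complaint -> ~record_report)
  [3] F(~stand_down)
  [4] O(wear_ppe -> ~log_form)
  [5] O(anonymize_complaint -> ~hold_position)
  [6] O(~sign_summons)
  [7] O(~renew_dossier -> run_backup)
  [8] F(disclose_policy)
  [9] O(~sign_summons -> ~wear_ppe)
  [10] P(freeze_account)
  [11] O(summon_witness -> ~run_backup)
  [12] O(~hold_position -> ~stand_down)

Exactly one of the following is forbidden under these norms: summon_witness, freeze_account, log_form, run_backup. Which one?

summon_witness

Premise 3, F(~stand_down), is equivalent to O(stand_down).
Premise 12 is O(~hold_position -> ~stand_down); contrapositively O(stand_down -> hold_position). Since O(stand_down) holds, K gives O(hold_position).
The contrapositive of premise 5 (O(anonymize_complaint -> ~hold_position)) is O(hold_position -> ~anonymize_complaint), and O(hold_position) is already established, so O(~anonymize_complaint).
Applying K to premise 2 (O(~anonymize_complaint -> ~record_report)) and O(~anonymize_complaint) yields O(~record_report).
Premise 1 is O(renew_dossier -> record_report); contrapositively O(~record_report -> ~renew_dossier). Since O(~record_report) holds, K gives O(~renew_dossier).
From O(~renew_dossier) and premise 7, O(~renew_dossier -> run_backup), we obtain O(run_backup).
Premise 11, O(summon_witness -> ~run_backup), contraposes to O(run_backup -> ~summon_witness); with O(run_backup) we get O(~summon_witness).
So O(~summon_witness) holds, i.e. summon_witness is forbidden. None of the other listed options is forbidden under the premises.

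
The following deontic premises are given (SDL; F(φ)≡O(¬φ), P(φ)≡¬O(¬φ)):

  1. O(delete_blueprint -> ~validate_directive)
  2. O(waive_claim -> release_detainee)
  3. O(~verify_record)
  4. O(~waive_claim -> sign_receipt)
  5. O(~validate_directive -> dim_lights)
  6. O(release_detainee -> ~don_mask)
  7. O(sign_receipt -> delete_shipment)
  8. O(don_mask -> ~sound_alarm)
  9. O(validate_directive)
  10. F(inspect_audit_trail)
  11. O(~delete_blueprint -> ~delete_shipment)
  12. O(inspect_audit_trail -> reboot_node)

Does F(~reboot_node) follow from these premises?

Premise 12 is O(inspect_audit_trail -> reboot_node), but O(inspect_audit_trail) is not derivable from the premises, so it does not yield O(reboot_node).
No other premise forces O(reboot_node). An ideal world satisfying every premise can still have ~reboot_node true, so F(~reboot_node) is not derivable.

No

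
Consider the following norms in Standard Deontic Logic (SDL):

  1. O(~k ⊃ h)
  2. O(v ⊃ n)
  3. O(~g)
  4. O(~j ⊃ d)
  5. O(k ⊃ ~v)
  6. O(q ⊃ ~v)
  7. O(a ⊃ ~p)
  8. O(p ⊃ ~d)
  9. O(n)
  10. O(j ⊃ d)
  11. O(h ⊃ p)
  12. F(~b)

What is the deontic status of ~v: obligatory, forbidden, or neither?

Obligatory

Premises 4 and 10 cover both cases: O(~j ⊃ d) and O(j ⊃ d). Since ~j ∨ j is a tautology, O(d) follows.
Premise 8 is O(p ⊃ ~d); contrapositively O(d ⊃ ~p). Since O(d) holds, K gives O(~p).
The contrapositive of premise 11 (O(h ⊃ p)) is O(~p ⊃ ~h), and O(~p) is already established, so O(~h).
Premise 1 is O(~k ⊃ h); contrapositively O(~h ⊃ k). Since O(~h) holds, K gives O(k).
Premise 5 is O(k ⊃ ~v); since O(k), deontic closure gives O(~v).
Premises 2, 3, 6, 7, 9, 12 do not contribute to this derivation.
Hence ~v is obligatory.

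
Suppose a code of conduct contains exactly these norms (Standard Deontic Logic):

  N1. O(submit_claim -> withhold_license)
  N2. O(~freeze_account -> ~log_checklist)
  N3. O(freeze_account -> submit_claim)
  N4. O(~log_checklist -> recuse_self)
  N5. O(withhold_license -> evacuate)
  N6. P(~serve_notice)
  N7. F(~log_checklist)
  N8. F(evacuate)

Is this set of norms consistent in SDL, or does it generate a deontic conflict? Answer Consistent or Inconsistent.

Inconsistent

F(~log_checklist) at premise 7 means O(log_checklist).
Premise 2 is O(~freeze_account -> ~log_checklist); contrapositively O(log_checklist -> freeze_account). Since O(log_checklist) holds, K gives O(freeze_account).
From O(freeze_account) and premise 3, O(freeze_account -> submit_claim), we obtain O(submit_claim).
Applying K to premise 1 (O(submit_claim -> withhold_license)) and O(submit_claim) yields O(withhold_license).
With premise 5, O(withhold_license -> evacuate), the K-axiom yields O(evacuate).
Yet premise 8 is F(evacuate), i.e. O(~evacuate).
We now have both O(evacuate) and O(~evacuate) — evacuate is simultaneously obligatory and forbidden, violating the D-axiom.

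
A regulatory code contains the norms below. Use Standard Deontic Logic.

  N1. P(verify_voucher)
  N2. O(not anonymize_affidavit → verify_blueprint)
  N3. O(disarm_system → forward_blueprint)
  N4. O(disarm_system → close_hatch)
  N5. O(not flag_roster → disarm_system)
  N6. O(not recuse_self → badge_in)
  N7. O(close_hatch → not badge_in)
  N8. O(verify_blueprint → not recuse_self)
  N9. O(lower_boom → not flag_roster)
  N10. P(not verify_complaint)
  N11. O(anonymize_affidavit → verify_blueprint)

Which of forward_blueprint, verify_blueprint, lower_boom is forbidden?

By case analysis on anonymize_affidavit: premise 11 gives O(anonymize_affidavit → verify_blueprint) and premise 2 gives O(not anonymize_affidavit → verify_blueprint), so O(verify_blueprint) either way.
From O(verify_blueprint) and premise 8, O(verify_blueprint → not recuse_self), we obtain O(not recuse_self).
Premise 6 is O(not recuse_self → badge_in); since O(not recuse_self), deontic closure gives O(badge_in).
Premise 7 is O(close_hatch → not badge_in); contrapositively O(badge_in → not close_hatch). Since O(badge_in) holds, K gives O(not close_hatch).
The contrapositive of premise 4 (O(disarm_system → close_hatch)) is O(not close_hatch → not disarm_system), and O(not close_hatch) is already established, so O(not disarm_system).
The contrapositive of premise 5 (O(not flag_roster → disarm_system)) is O(not disarm_system → flag_roster), and O(not disarm_system) is already established, so O(flag_roster).
Premise 9, O(lower_boom → not flag_roster), contraposes to O(flag_roster → not lower_boom); with O(flag_roster) we get O(not lower_boom).
So O(not lower_boom) holds, i.e. lower_boom is forbidden. None of the other listed options is forbidden under the premises.

lower_boom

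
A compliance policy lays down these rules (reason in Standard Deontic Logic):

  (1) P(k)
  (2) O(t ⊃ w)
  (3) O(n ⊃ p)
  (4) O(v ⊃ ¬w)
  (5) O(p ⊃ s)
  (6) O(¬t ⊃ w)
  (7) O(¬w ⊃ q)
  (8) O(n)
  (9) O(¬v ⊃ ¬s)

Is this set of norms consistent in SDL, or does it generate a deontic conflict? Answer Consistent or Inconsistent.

Premises 2 and 6 cover both cases: O(t ⊃ w) and O(¬t ⊃ w). Since t ∨ ¬t is a tautology, O(w) follows.
The contrapositive of premise 4 (O(v ⊃ ¬w)) is O(w ⊃ ¬v), and O(w) is already established, so O(¬v).
With premise 9, O(¬v ⊃ ¬s), the K-axiom yields O(¬s).
Premise 5, O(p ⊃ s), contraposes to O(¬s ⊃ ¬p); with O(¬s) we get O(¬p).
Premise 3, O(n ⊃ p), contraposes to O(¬p ⊃ ¬n); with O(¬p) we get O(¬n).
Yet premise 8 states O(n).
We now have both O(¬n) and O(n) — n is simultaneously obligatory and forbidden, violating the D-axiom.

Inconsistent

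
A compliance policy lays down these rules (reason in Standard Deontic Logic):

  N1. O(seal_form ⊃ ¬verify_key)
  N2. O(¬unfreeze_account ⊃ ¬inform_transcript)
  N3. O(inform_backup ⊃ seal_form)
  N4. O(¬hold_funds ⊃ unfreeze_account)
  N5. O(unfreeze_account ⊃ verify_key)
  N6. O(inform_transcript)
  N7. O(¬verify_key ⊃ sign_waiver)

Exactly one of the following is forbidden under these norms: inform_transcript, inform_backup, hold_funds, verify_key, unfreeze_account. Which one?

inform_backup

Premise 6 gives O(inform_transcript).
Premise 2 is O(¬unfreeze_account ⊃ ¬inform_transcript); contrapositively O(inform_transcript ⊃ unfreeze_account). Since O(inform_transcript) holds, K gives O(unfreeze_account).
With premise 5, O(unfreeze_account ⊃ verify_key), the K-axiom yields O(verify_key).
Premise 1 is O(seal_form ⊃ ¬verify_key); contrapositively O(verify_key ⊃ ¬seal_form). Since O(verify_key) holds, K gives O(¬seal_form).
Premise 3, O(inform_backup ⊃ seal_form), contraposes to O(¬seal_form ⊃ ¬inform_backup); with O(¬seal_form) we get O(¬inform_backup).
So O(¬inform_backup) holds, i.e. inform_backup is forbidden. None of the other listed options is forbidden under the premises.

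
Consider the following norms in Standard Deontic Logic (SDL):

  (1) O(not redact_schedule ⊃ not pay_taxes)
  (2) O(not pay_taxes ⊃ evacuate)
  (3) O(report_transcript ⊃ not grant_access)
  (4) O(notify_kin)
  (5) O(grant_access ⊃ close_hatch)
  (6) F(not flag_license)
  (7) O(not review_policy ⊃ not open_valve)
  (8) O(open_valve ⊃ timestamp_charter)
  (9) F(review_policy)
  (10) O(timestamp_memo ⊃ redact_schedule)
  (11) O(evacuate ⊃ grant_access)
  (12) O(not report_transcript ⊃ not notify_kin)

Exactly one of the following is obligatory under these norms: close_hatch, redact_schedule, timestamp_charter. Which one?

redact_schedule

Premise 4 states O(notify_kin) outright.
Premise 12, O(not report_transcript ⊃ not notify_kin), contraposes to O(notify_kin ⊃ report_transcript); with O(notify_kin) we get O(report_transcript).
Premise 3 is O(report_transcript ⊃ not grant_access); since O(report_transcript), deontic closure gives O(not grant_access).
The contrapositive of premise 11 (O(evacuate ⊃ grant_access)) is O(not grant_access ⊃ not evacuate), and O(not grant_access) is already established, so O(not evacuate).
Premise 2, O(not pay_taxes ⊃ evacuate), contraposes to O(not evacuate ⊃ pay_taxes); with O(not evacuate) we get O(pay_taxes).
Premise 1, O(not redact_schedule ⊃ not pay_taxes), contraposes to O(pay_taxes ⊃ redact_schedule); with O(pay_taxes) we get O(redact_schedule).
So O(redact_schedule) holds — redact_schedule is obligatory. None of the other listed options is made obligatory by any chain of premises.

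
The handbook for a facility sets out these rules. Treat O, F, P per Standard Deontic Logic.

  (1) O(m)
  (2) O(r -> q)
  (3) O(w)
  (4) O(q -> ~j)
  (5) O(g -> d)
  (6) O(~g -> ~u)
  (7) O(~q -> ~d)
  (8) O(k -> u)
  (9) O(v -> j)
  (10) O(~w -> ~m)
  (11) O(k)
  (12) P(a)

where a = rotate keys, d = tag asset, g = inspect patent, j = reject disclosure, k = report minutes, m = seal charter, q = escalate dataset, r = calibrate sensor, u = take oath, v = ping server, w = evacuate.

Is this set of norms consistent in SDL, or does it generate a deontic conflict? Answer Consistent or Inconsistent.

Premise 10 is O(~w -> ~m), but O(~w) is not derivable from the premises, so it does not yield O(~m).
So O(~m) is not derivable, and the apparent clash with O(m) does not arise.
A world satisfying every obligation exists (e.g. a=false, d=true, g=true, j=false, k=true, m=true, q=true, r=false, u=true, v=false, w=true); no atom is both obligatory and forbidden, so the set is consistent.

Consistent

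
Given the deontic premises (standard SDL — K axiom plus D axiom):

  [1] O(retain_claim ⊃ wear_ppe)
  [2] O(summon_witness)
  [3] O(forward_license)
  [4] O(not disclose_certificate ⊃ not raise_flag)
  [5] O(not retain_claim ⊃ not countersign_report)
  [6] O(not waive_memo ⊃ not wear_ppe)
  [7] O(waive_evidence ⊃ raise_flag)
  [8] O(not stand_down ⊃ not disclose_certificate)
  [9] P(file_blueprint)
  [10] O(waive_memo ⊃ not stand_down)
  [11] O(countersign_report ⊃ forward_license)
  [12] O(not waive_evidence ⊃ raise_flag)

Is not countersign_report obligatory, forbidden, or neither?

Obligatory

Premises 12 and 7 are O(not waive_evidence ⊃ raise_flag) and O(waive_evidence ⊃ raise_flag); every ideal world satisfies not waive_evidence or waive_evidence, so in either case raise_flag holds — hence O(raise_flag).
Premise 4 is O(not disclose_certificate ⊃ not raise_flag); contrapositively O(raise_flag ⊃ disclose_certificate). Since O(raise_flag) holds, K gives O(disclose_certificate).
Premise 8, O(not stand_down ⊃ not disclose_certificate), contraposes to O(disclose_certificate ⊃ stand_down); with O(disclose_certificate) we get O(stand_down).
Premise 10, O(waive_memo ⊃ not stand_down), contraposes to O(stand_down ⊃ not waive_memo); with O(stand_down) we get O(not waive_memo).
Premise 6 is O(not waive_memo ⊃ not wear_ppe); since O(not waive_memo), deontic closure gives O(not wear_ppe).
Premise 1, O(retain_claim ⊃ wear_ppe), contraposes to O(not wear_ppe ⊃ not retain_claim); with O(not wear_ppe) we get O(not retain_claim).
Applying K to premise 5 (O(not retain_claim ⊃ not countersign_report)) and O(not retain_claim) yields O(not countersign_report).
Premises 2, 3, 9, 11 do not contribute to this derivation.
Hence not countersign_report is obligatory.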